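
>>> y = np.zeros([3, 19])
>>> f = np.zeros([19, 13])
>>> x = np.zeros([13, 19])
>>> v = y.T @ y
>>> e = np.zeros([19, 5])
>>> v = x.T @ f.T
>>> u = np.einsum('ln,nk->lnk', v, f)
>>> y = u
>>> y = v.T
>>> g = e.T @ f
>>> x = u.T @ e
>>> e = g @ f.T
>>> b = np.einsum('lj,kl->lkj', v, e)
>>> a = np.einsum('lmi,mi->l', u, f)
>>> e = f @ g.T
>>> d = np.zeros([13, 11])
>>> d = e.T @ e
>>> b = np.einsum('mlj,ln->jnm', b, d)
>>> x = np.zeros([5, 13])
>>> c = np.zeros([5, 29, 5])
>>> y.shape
(19, 19)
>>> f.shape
(19, 13)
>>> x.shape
(5, 13)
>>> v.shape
(19, 19)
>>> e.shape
(19, 5)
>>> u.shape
(19, 19, 13)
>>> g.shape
(5, 13)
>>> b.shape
(19, 5, 19)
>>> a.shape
(19,)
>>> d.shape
(5, 5)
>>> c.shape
(5, 29, 5)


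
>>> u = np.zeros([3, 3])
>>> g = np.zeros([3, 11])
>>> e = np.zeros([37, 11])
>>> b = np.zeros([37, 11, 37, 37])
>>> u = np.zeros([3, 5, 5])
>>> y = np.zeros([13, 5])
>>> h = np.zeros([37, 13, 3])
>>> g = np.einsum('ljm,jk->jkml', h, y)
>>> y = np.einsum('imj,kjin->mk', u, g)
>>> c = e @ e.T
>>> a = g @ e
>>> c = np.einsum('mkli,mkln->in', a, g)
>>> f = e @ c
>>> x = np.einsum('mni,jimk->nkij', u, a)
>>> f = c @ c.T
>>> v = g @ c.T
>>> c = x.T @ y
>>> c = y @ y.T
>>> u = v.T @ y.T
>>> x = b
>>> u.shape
(11, 3, 5, 5)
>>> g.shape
(13, 5, 3, 37)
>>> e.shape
(37, 11)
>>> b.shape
(37, 11, 37, 37)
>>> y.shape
(5, 13)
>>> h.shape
(37, 13, 3)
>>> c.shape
(5, 5)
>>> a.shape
(13, 5, 3, 11)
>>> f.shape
(11, 11)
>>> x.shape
(37, 11, 37, 37)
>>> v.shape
(13, 5, 3, 11)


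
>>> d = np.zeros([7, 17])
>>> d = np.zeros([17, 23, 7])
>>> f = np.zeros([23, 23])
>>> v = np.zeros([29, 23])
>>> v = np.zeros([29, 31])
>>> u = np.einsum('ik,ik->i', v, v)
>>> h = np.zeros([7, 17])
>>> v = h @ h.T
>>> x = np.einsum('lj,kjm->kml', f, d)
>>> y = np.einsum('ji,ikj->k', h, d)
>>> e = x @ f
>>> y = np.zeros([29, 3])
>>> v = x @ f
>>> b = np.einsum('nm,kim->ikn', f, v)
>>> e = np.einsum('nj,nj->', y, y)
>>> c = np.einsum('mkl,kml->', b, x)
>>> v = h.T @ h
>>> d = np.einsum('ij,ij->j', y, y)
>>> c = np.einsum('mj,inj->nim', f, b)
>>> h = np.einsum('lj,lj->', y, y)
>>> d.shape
(3,)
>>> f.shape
(23, 23)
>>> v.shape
(17, 17)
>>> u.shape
(29,)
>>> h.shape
()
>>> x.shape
(17, 7, 23)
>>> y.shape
(29, 3)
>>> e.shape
()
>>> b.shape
(7, 17, 23)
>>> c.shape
(17, 7, 23)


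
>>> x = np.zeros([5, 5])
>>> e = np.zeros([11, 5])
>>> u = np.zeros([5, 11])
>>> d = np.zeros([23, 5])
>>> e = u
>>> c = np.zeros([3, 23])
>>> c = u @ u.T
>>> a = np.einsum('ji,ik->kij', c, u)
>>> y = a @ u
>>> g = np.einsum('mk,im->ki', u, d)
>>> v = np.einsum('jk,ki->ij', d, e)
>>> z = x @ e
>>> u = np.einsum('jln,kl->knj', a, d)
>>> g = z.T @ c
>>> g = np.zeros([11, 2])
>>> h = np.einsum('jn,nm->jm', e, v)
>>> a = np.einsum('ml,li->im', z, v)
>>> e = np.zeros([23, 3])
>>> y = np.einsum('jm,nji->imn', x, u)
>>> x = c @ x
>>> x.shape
(5, 5)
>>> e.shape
(23, 3)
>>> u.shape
(23, 5, 11)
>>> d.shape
(23, 5)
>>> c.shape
(5, 5)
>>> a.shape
(23, 5)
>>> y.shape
(11, 5, 23)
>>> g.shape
(11, 2)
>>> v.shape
(11, 23)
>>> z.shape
(5, 11)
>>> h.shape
(5, 23)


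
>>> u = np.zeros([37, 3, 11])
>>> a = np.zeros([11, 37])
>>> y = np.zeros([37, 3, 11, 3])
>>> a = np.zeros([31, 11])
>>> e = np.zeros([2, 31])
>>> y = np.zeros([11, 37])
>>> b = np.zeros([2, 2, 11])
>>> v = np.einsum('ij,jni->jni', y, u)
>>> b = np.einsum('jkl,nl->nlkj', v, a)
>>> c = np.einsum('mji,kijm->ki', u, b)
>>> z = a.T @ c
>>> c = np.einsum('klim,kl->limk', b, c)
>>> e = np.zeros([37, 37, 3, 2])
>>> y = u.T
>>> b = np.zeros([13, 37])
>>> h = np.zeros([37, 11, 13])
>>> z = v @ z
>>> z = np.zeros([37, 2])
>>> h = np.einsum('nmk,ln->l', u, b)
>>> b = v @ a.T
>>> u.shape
(37, 3, 11)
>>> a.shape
(31, 11)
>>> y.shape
(11, 3, 37)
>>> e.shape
(37, 37, 3, 2)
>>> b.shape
(37, 3, 31)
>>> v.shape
(37, 3, 11)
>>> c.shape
(11, 3, 37, 31)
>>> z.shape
(37, 2)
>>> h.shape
(13,)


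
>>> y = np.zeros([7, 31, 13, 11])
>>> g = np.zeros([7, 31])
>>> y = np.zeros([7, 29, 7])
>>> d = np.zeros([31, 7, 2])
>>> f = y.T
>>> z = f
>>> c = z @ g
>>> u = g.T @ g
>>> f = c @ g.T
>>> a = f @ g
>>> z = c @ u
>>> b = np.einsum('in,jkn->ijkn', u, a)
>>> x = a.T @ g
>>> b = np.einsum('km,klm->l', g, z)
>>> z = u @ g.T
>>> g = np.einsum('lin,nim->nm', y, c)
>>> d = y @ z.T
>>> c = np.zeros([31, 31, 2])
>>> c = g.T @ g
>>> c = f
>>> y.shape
(7, 29, 7)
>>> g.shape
(7, 31)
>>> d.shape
(7, 29, 31)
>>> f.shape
(7, 29, 7)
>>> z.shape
(31, 7)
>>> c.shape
(7, 29, 7)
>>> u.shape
(31, 31)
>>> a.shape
(7, 29, 31)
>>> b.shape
(29,)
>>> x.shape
(31, 29, 31)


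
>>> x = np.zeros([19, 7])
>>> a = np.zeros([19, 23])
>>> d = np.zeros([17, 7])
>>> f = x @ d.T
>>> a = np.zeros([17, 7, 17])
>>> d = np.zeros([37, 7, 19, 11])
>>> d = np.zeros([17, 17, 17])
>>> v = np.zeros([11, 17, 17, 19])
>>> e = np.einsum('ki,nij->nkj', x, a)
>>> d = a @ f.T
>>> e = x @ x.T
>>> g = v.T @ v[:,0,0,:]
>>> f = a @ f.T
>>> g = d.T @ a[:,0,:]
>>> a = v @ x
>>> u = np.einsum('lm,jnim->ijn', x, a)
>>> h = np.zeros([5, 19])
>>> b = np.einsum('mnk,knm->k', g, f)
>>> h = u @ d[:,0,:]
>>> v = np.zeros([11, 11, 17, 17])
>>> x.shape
(19, 7)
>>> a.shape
(11, 17, 17, 7)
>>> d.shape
(17, 7, 19)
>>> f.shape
(17, 7, 19)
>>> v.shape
(11, 11, 17, 17)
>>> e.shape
(19, 19)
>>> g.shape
(19, 7, 17)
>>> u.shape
(17, 11, 17)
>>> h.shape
(17, 11, 19)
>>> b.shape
(17,)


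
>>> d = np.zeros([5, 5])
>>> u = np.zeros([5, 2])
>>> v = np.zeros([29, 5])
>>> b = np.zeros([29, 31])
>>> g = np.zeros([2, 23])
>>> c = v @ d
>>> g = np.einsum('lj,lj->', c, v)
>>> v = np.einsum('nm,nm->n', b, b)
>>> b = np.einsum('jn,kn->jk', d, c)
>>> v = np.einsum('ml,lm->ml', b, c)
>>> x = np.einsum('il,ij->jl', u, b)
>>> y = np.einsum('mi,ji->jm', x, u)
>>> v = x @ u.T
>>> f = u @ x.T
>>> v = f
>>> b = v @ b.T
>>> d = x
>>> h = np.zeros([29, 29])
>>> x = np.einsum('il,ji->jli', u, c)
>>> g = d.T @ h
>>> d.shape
(29, 2)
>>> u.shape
(5, 2)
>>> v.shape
(5, 29)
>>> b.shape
(5, 5)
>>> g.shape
(2, 29)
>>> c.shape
(29, 5)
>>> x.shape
(29, 2, 5)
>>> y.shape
(5, 29)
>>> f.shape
(5, 29)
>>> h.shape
(29, 29)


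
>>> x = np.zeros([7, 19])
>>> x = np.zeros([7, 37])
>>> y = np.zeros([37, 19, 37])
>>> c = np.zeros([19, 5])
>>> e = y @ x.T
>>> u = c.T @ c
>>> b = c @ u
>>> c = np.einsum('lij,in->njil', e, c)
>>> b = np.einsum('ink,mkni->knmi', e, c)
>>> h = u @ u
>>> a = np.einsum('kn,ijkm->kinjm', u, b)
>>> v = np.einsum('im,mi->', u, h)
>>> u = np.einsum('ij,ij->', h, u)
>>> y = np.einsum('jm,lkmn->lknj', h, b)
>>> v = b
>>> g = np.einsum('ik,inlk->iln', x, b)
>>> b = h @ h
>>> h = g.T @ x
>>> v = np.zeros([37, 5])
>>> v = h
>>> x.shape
(7, 37)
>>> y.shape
(7, 19, 37, 5)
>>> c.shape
(5, 7, 19, 37)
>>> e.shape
(37, 19, 7)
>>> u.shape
()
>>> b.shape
(5, 5)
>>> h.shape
(19, 5, 37)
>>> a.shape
(5, 7, 5, 19, 37)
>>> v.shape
(19, 5, 37)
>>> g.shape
(7, 5, 19)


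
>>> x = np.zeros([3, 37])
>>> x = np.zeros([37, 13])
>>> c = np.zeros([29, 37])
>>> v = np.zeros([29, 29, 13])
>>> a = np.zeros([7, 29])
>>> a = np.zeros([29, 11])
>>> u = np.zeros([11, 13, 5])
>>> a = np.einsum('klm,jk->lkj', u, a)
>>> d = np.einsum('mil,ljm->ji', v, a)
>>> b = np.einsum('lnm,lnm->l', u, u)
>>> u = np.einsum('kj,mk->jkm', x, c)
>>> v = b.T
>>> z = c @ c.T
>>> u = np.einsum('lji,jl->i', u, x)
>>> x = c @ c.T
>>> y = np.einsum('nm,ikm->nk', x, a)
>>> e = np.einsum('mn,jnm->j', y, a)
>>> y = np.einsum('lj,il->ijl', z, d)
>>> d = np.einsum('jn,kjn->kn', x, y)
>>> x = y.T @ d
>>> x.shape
(29, 29, 29)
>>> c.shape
(29, 37)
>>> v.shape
(11,)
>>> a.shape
(13, 11, 29)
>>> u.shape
(29,)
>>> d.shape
(11, 29)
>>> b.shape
(11,)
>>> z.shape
(29, 29)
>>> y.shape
(11, 29, 29)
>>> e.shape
(13,)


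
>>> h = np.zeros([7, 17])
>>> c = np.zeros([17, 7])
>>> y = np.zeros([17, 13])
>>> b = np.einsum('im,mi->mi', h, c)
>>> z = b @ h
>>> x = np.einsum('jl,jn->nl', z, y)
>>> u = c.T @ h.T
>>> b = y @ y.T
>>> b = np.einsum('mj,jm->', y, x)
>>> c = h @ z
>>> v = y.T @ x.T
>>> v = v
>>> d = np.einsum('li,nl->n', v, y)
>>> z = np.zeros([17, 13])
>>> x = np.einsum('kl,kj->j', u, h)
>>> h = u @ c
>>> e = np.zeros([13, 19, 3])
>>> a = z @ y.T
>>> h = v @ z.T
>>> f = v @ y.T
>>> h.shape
(13, 17)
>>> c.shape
(7, 17)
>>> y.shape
(17, 13)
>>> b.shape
()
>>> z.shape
(17, 13)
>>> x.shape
(17,)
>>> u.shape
(7, 7)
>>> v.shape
(13, 13)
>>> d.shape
(17,)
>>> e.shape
(13, 19, 3)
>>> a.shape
(17, 17)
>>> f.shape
(13, 17)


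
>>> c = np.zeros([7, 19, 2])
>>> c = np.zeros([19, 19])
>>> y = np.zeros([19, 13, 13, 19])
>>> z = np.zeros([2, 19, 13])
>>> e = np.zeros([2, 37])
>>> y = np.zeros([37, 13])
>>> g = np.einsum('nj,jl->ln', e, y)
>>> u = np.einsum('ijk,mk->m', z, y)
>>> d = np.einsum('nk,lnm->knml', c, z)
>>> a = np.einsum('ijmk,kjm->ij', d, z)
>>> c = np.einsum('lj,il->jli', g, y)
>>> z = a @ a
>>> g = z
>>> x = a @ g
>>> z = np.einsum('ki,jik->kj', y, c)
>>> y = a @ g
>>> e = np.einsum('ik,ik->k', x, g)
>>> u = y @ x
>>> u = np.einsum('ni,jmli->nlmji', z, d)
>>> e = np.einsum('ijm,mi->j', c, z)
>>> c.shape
(2, 13, 37)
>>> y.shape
(19, 19)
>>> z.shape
(37, 2)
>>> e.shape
(13,)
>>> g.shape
(19, 19)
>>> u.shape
(37, 13, 19, 19, 2)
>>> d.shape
(19, 19, 13, 2)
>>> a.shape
(19, 19)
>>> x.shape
(19, 19)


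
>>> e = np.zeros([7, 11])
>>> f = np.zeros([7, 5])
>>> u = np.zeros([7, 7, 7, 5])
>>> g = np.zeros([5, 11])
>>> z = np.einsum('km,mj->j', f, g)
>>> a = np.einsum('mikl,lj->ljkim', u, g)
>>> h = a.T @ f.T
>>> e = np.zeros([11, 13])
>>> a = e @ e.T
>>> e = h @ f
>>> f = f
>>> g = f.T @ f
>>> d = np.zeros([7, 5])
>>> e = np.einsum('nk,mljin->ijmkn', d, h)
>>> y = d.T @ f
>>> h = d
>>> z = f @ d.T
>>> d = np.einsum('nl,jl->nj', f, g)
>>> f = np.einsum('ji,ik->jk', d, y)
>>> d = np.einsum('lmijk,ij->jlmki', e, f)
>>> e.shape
(11, 7, 7, 5, 7)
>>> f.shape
(7, 5)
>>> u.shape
(7, 7, 7, 5)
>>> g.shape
(5, 5)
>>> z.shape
(7, 7)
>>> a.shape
(11, 11)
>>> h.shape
(7, 5)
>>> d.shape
(5, 11, 7, 7, 7)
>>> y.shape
(5, 5)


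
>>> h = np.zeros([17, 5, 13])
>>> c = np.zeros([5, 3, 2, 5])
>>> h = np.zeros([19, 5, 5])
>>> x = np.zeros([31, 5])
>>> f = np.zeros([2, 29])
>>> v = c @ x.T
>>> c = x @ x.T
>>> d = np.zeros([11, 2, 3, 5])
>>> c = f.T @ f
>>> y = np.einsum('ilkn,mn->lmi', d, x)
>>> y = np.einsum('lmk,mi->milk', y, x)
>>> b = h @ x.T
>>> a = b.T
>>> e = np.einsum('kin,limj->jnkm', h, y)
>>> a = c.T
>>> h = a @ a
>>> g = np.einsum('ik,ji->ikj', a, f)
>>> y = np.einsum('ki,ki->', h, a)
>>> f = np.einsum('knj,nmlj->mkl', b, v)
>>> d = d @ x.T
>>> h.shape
(29, 29)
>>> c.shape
(29, 29)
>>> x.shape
(31, 5)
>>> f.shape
(3, 19, 2)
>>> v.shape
(5, 3, 2, 31)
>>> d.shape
(11, 2, 3, 31)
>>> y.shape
()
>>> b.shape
(19, 5, 31)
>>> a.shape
(29, 29)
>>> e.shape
(11, 5, 19, 2)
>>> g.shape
(29, 29, 2)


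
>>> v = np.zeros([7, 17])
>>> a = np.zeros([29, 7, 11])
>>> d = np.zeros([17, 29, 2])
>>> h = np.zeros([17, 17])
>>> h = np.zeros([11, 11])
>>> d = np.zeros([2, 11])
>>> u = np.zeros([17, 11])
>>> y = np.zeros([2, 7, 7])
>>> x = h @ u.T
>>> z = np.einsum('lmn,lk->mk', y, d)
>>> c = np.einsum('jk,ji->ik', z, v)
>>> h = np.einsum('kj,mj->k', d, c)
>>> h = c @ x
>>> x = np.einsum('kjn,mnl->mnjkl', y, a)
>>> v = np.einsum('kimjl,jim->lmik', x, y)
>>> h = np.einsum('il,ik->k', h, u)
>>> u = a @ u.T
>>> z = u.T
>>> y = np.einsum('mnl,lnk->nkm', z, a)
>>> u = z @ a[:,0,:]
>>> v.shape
(11, 7, 7, 29)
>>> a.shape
(29, 7, 11)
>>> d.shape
(2, 11)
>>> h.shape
(11,)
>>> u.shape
(17, 7, 11)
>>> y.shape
(7, 11, 17)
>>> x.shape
(29, 7, 7, 2, 11)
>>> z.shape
(17, 7, 29)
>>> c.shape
(17, 11)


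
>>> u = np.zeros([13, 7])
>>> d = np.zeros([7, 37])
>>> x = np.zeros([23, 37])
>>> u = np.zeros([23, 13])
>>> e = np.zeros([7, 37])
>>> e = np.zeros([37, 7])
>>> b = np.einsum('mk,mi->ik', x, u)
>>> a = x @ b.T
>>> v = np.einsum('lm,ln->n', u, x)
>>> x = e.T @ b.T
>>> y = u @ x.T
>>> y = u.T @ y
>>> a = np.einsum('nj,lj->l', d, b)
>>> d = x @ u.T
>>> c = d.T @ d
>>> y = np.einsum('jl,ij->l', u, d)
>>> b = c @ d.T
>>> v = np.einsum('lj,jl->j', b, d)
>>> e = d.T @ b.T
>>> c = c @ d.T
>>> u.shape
(23, 13)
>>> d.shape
(7, 23)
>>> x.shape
(7, 13)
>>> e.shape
(23, 23)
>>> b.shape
(23, 7)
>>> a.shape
(13,)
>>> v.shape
(7,)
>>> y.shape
(13,)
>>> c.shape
(23, 7)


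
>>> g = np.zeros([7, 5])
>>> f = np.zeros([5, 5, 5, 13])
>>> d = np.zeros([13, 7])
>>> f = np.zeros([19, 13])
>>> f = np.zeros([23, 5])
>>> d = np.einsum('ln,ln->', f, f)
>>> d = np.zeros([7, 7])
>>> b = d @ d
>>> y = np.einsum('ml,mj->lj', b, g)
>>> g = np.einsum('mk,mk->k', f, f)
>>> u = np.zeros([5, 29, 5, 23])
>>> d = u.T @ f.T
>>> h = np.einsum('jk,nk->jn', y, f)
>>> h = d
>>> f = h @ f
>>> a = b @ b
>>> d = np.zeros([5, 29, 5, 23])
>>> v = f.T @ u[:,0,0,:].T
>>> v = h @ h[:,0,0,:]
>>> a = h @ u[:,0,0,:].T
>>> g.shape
(5,)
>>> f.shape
(23, 5, 29, 5)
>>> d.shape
(5, 29, 5, 23)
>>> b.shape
(7, 7)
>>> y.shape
(7, 5)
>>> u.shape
(5, 29, 5, 23)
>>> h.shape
(23, 5, 29, 23)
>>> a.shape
(23, 5, 29, 5)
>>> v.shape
(23, 5, 29, 23)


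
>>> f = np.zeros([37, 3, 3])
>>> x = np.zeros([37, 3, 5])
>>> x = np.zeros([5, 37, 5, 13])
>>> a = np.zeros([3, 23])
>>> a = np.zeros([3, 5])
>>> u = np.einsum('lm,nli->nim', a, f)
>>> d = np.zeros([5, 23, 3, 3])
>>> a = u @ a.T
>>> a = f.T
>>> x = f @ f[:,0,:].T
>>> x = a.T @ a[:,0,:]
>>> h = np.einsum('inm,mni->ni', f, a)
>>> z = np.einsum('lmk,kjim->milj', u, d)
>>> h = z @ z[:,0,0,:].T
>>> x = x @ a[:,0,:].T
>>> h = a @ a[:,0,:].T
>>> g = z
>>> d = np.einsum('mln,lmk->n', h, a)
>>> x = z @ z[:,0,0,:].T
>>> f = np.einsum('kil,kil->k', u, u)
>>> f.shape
(37,)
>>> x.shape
(3, 3, 37, 3)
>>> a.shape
(3, 3, 37)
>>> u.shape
(37, 3, 5)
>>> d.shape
(3,)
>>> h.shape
(3, 3, 3)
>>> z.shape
(3, 3, 37, 23)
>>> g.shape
(3, 3, 37, 23)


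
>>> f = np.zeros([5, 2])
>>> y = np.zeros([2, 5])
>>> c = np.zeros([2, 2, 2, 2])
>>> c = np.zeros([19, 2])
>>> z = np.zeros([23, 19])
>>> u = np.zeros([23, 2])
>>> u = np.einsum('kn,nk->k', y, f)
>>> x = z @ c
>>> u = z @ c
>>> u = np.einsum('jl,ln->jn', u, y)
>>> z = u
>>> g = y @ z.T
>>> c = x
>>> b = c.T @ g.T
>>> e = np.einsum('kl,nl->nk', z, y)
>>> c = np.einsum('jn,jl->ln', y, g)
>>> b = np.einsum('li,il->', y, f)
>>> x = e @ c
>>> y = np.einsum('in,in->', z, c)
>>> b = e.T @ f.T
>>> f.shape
(5, 2)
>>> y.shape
()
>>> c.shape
(23, 5)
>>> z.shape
(23, 5)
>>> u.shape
(23, 5)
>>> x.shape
(2, 5)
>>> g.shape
(2, 23)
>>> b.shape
(23, 5)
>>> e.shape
(2, 23)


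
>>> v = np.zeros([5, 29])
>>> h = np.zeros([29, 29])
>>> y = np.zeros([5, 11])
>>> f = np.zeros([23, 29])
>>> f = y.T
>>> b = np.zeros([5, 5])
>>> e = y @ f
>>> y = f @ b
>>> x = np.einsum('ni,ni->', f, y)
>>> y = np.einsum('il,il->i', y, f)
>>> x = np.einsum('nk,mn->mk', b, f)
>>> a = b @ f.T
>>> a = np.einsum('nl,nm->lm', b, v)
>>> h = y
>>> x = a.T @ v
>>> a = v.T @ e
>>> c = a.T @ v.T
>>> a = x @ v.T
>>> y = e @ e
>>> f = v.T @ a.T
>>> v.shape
(5, 29)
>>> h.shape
(11,)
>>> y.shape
(5, 5)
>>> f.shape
(29, 29)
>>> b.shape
(5, 5)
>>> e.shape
(5, 5)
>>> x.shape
(29, 29)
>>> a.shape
(29, 5)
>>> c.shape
(5, 5)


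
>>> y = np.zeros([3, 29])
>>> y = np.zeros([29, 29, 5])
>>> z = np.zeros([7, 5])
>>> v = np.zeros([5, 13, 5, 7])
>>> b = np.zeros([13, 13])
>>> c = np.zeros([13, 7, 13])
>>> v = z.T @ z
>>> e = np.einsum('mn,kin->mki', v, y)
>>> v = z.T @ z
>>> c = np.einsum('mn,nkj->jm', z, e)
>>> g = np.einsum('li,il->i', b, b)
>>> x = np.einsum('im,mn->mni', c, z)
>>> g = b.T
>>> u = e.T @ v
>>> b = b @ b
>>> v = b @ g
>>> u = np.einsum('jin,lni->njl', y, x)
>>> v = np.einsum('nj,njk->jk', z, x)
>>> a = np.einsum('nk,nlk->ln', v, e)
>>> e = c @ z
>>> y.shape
(29, 29, 5)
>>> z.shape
(7, 5)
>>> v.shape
(5, 29)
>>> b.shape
(13, 13)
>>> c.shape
(29, 7)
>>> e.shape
(29, 5)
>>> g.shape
(13, 13)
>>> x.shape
(7, 5, 29)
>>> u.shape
(5, 29, 7)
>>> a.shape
(29, 5)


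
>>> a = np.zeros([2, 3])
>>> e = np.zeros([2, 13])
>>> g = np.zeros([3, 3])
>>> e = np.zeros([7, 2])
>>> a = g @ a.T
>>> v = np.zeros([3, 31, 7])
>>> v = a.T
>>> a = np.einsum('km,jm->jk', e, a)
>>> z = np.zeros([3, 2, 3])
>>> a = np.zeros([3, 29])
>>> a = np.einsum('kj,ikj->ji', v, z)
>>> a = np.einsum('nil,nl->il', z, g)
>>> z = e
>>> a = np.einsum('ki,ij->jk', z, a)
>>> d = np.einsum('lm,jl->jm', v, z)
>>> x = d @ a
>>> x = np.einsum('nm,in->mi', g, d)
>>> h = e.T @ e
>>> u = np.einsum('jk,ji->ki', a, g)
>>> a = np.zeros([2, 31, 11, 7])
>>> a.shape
(2, 31, 11, 7)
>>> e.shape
(7, 2)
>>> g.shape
(3, 3)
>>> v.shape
(2, 3)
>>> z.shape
(7, 2)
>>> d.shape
(7, 3)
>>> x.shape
(3, 7)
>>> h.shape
(2, 2)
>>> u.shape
(7, 3)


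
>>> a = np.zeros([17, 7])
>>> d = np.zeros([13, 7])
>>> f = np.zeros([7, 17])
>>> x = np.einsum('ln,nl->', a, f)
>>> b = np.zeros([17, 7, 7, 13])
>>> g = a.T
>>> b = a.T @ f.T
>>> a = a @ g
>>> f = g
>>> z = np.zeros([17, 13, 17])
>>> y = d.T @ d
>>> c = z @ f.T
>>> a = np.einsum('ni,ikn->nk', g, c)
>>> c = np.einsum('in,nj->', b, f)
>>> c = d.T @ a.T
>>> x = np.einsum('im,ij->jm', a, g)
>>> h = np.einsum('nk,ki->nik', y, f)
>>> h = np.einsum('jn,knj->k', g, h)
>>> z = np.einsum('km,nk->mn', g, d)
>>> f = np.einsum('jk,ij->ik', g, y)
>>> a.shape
(7, 13)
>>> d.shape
(13, 7)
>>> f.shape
(7, 17)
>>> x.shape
(17, 13)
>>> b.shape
(7, 7)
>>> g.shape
(7, 17)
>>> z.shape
(17, 13)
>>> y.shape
(7, 7)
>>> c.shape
(7, 7)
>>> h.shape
(7,)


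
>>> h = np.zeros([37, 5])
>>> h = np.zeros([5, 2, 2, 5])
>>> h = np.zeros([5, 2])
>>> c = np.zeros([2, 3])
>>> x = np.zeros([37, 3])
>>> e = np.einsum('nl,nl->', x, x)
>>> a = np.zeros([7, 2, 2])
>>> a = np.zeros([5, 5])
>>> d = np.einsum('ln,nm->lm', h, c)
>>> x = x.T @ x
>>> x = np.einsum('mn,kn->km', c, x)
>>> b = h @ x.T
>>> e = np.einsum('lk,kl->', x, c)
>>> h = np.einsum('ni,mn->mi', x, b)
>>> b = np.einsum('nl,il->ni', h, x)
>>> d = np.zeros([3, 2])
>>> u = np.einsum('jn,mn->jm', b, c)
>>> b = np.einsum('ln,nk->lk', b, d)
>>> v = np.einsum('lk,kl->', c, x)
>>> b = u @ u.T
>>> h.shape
(5, 2)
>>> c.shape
(2, 3)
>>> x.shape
(3, 2)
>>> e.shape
()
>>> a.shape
(5, 5)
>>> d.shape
(3, 2)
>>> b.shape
(5, 5)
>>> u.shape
(5, 2)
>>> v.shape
()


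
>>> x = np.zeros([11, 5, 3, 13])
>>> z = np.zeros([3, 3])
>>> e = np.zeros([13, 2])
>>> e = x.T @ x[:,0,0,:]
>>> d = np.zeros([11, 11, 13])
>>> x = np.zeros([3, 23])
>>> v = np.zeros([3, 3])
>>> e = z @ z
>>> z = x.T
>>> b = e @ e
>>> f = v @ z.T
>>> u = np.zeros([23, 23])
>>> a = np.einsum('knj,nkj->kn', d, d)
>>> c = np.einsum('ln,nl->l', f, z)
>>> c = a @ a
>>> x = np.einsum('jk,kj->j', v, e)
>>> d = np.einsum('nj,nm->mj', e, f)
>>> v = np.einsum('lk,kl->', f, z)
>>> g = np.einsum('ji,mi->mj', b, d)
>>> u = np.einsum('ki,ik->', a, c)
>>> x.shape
(3,)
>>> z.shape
(23, 3)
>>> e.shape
(3, 3)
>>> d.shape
(23, 3)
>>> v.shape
()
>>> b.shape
(3, 3)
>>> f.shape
(3, 23)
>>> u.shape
()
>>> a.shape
(11, 11)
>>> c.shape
(11, 11)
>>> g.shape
(23, 3)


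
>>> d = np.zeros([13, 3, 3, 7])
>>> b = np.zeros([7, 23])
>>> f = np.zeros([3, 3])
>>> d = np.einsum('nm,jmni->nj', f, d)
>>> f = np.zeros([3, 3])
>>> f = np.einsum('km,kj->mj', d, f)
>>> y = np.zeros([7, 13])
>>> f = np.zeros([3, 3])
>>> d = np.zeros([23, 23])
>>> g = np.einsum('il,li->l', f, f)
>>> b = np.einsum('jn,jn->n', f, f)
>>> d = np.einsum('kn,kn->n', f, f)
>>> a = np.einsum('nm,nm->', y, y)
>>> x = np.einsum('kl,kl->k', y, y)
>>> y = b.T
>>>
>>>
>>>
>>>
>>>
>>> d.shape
(3,)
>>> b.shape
(3,)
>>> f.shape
(3, 3)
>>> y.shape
(3,)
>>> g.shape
(3,)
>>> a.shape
()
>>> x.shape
(7,)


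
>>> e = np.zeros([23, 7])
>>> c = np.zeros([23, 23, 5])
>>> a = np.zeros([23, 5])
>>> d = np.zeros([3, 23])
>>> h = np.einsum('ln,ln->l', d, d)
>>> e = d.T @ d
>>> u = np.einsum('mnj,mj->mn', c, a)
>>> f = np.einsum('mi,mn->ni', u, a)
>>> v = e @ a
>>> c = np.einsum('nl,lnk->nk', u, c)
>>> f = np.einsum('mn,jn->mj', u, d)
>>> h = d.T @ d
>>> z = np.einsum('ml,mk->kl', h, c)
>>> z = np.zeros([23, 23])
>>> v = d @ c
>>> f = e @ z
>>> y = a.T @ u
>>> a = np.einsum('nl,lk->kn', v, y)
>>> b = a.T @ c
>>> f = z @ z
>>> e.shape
(23, 23)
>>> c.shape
(23, 5)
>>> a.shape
(23, 3)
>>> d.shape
(3, 23)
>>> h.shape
(23, 23)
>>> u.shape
(23, 23)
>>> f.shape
(23, 23)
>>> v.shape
(3, 5)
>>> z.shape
(23, 23)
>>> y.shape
(5, 23)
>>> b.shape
(3, 5)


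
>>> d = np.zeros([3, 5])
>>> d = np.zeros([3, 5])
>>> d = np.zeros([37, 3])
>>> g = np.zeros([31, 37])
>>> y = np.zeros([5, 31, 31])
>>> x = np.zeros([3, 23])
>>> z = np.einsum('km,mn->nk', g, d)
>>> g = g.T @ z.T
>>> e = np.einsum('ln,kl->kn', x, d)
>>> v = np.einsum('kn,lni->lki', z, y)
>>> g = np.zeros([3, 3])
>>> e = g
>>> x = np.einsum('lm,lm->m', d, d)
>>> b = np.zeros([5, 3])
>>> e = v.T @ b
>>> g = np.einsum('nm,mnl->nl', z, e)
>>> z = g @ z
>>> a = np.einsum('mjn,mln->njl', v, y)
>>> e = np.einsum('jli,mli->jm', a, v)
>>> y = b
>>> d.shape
(37, 3)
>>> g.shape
(3, 3)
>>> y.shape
(5, 3)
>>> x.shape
(3,)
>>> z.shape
(3, 31)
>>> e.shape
(31, 5)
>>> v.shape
(5, 3, 31)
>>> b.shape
(5, 3)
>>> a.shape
(31, 3, 31)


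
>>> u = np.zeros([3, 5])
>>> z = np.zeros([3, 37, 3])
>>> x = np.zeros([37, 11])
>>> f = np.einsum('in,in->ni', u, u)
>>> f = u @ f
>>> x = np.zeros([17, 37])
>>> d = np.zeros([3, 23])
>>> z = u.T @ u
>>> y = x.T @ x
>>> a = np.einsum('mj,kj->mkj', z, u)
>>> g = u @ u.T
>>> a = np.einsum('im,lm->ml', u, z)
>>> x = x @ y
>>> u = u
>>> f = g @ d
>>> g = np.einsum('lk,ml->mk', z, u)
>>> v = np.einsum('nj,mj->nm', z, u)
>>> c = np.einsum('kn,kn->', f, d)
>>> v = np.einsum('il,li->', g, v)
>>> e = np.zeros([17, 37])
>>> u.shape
(3, 5)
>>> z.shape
(5, 5)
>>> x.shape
(17, 37)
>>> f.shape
(3, 23)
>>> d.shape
(3, 23)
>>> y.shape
(37, 37)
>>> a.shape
(5, 5)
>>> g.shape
(3, 5)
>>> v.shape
()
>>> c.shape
()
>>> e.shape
(17, 37)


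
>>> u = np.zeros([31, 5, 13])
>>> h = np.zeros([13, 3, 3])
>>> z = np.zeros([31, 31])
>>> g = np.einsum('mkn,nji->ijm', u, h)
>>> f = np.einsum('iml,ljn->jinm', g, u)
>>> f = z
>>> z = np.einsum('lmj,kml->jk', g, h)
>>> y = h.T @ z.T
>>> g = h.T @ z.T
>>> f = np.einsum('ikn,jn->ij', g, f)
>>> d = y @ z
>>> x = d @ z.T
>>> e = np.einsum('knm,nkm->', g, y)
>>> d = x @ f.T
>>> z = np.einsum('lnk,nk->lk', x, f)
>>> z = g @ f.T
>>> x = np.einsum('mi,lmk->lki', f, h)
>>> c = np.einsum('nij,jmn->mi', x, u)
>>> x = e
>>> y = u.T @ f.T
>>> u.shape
(31, 5, 13)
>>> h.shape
(13, 3, 3)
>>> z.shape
(3, 3, 3)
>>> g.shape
(3, 3, 31)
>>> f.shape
(3, 31)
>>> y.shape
(13, 5, 3)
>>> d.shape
(3, 3, 3)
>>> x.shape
()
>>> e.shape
()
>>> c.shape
(5, 3)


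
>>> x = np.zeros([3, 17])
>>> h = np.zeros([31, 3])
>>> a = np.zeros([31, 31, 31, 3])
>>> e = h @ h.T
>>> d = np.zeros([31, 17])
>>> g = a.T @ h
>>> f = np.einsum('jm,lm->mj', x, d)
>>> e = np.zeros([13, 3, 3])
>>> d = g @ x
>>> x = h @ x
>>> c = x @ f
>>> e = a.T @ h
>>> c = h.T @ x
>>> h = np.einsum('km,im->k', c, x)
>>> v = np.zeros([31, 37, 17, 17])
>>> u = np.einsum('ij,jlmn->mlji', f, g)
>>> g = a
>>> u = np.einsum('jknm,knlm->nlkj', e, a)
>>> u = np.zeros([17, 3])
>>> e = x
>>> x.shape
(31, 17)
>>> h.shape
(3,)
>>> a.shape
(31, 31, 31, 3)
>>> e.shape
(31, 17)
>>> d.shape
(3, 31, 31, 17)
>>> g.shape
(31, 31, 31, 3)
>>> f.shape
(17, 3)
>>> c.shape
(3, 17)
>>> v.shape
(31, 37, 17, 17)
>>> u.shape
(17, 3)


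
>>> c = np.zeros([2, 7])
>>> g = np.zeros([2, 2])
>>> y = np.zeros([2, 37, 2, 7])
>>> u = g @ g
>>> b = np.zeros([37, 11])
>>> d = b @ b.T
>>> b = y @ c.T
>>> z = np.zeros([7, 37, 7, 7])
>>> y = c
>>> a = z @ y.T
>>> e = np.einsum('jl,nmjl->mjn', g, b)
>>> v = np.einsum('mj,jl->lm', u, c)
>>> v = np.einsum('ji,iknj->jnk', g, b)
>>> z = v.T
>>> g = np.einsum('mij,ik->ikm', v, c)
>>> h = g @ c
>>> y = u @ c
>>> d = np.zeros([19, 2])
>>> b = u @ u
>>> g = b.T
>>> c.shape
(2, 7)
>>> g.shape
(2, 2)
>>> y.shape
(2, 7)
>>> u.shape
(2, 2)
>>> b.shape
(2, 2)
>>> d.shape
(19, 2)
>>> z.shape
(37, 2, 2)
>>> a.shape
(7, 37, 7, 2)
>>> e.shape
(37, 2, 2)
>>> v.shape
(2, 2, 37)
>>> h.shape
(2, 7, 7)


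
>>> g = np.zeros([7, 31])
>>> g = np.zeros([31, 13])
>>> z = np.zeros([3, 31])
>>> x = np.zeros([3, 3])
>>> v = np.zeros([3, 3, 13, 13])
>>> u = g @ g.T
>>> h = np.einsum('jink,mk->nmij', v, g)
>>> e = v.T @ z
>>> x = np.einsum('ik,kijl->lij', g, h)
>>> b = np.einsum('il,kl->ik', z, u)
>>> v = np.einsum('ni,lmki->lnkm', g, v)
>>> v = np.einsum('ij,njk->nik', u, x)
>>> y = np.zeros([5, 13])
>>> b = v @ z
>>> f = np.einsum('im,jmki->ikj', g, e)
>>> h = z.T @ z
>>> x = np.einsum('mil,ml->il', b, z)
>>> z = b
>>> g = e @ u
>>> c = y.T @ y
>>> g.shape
(13, 13, 3, 31)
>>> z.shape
(3, 31, 31)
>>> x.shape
(31, 31)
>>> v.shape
(3, 31, 3)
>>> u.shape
(31, 31)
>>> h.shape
(31, 31)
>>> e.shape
(13, 13, 3, 31)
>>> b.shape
(3, 31, 31)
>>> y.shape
(5, 13)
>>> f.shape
(31, 3, 13)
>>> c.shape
(13, 13)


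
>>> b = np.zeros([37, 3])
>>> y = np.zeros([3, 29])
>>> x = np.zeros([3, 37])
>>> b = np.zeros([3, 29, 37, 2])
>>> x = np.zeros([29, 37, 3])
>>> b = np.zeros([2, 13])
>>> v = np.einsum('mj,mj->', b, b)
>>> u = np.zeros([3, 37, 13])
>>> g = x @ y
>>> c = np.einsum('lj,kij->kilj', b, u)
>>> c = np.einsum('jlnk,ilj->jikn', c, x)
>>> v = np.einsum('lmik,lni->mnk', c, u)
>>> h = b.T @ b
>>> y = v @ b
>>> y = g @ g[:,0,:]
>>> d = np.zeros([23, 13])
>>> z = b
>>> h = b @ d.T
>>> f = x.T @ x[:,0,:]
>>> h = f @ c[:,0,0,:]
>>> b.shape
(2, 13)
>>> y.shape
(29, 37, 29)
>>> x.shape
(29, 37, 3)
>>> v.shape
(29, 37, 2)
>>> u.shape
(3, 37, 13)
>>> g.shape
(29, 37, 29)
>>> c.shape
(3, 29, 13, 2)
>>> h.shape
(3, 37, 2)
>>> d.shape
(23, 13)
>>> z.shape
(2, 13)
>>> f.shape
(3, 37, 3)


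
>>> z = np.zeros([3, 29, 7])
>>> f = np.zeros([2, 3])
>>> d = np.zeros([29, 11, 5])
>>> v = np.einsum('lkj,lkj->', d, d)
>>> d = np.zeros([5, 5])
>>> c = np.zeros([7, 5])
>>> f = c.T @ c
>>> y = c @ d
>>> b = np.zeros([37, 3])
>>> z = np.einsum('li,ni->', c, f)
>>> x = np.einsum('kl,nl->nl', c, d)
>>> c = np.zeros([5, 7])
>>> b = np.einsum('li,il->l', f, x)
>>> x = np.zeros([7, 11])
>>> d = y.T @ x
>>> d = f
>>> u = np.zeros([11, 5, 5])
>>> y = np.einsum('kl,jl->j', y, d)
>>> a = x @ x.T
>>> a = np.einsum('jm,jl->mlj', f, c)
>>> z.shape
()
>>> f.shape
(5, 5)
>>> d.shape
(5, 5)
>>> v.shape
()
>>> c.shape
(5, 7)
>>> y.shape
(5,)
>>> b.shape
(5,)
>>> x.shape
(7, 11)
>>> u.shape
(11, 5, 5)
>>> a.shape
(5, 7, 5)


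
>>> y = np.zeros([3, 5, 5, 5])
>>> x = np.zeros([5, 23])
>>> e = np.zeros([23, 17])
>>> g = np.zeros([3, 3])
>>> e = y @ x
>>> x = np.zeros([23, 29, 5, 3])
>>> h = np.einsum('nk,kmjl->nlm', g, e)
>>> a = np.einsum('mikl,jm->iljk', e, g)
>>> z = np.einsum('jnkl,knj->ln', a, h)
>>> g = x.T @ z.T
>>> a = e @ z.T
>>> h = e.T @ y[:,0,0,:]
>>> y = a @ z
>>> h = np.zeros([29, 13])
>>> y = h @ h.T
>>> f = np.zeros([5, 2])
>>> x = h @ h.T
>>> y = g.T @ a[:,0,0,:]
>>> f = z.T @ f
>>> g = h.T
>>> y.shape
(5, 29, 5, 5)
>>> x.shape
(29, 29)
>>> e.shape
(3, 5, 5, 23)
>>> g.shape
(13, 29)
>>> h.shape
(29, 13)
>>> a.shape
(3, 5, 5, 5)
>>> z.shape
(5, 23)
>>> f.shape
(23, 2)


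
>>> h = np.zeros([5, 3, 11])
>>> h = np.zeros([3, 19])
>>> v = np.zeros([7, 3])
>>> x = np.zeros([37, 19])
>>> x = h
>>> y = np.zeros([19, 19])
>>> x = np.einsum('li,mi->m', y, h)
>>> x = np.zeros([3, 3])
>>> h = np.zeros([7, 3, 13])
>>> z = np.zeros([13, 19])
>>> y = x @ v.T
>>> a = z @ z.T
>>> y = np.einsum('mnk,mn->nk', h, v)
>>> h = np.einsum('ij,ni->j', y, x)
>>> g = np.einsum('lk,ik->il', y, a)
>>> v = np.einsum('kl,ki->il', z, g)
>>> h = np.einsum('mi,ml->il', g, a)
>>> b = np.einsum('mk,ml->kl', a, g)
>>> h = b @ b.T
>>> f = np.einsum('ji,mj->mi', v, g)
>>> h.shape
(13, 13)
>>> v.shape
(3, 19)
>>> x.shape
(3, 3)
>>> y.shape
(3, 13)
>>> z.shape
(13, 19)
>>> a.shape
(13, 13)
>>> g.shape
(13, 3)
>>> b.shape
(13, 3)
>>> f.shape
(13, 19)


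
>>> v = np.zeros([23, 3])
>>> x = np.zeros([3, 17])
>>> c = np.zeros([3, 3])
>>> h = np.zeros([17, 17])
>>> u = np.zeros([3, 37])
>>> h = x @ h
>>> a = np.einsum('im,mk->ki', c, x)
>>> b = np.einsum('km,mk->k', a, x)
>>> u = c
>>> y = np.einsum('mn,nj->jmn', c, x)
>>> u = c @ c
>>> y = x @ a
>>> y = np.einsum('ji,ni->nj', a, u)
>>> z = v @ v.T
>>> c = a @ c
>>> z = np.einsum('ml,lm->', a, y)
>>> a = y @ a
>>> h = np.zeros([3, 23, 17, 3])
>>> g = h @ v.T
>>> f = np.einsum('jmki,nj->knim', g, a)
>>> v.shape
(23, 3)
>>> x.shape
(3, 17)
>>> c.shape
(17, 3)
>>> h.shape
(3, 23, 17, 3)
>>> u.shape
(3, 3)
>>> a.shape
(3, 3)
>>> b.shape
(17,)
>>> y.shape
(3, 17)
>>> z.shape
()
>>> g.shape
(3, 23, 17, 23)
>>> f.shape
(17, 3, 23, 23)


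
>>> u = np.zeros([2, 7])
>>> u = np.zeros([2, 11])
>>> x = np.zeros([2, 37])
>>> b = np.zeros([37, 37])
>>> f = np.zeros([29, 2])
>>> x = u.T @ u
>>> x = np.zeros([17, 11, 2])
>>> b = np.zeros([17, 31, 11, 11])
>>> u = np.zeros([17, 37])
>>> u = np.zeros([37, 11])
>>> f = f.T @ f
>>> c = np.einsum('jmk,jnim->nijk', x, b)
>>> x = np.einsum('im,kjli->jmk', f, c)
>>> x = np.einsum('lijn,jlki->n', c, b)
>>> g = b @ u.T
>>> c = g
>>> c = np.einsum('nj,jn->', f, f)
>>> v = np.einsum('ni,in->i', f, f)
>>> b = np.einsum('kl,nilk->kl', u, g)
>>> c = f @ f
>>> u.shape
(37, 11)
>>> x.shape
(2,)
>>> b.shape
(37, 11)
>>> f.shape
(2, 2)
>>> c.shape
(2, 2)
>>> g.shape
(17, 31, 11, 37)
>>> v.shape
(2,)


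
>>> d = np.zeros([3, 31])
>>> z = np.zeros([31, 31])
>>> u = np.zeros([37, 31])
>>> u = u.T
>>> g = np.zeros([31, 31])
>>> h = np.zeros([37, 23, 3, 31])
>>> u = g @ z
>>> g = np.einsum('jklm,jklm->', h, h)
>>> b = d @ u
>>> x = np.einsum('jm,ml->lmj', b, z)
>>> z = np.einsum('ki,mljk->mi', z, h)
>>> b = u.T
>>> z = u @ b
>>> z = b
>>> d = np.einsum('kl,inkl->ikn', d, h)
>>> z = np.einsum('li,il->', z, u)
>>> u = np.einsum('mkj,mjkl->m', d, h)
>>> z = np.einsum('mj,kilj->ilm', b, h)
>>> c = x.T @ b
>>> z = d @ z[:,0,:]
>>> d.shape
(37, 3, 23)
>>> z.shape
(37, 3, 31)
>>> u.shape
(37,)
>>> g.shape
()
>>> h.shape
(37, 23, 3, 31)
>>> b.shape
(31, 31)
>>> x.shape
(31, 31, 3)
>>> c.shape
(3, 31, 31)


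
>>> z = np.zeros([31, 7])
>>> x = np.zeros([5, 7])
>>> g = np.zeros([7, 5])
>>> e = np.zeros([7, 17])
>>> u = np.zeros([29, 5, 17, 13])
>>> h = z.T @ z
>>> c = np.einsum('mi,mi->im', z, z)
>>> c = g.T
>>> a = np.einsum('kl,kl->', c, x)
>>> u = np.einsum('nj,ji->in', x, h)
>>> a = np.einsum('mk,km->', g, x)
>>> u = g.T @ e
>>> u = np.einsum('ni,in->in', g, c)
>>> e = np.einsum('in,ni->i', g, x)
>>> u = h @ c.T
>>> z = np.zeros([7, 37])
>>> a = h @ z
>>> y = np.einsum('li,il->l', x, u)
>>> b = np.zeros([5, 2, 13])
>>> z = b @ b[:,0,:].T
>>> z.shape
(5, 2, 5)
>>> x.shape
(5, 7)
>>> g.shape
(7, 5)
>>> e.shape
(7,)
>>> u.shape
(7, 5)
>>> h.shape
(7, 7)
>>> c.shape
(5, 7)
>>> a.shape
(7, 37)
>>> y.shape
(5,)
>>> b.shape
(5, 2, 13)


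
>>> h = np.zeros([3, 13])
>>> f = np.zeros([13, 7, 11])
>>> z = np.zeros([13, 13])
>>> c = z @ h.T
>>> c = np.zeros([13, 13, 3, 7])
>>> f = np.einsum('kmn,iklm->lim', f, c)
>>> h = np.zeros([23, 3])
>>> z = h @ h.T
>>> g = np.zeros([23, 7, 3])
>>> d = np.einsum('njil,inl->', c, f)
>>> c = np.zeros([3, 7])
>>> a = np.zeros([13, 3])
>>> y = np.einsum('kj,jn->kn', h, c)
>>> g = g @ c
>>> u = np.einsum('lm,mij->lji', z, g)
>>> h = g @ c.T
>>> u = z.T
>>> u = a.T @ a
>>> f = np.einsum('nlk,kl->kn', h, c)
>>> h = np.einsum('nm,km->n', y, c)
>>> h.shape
(23,)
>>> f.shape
(3, 23)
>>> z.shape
(23, 23)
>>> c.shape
(3, 7)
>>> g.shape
(23, 7, 7)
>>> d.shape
()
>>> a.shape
(13, 3)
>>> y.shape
(23, 7)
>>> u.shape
(3, 3)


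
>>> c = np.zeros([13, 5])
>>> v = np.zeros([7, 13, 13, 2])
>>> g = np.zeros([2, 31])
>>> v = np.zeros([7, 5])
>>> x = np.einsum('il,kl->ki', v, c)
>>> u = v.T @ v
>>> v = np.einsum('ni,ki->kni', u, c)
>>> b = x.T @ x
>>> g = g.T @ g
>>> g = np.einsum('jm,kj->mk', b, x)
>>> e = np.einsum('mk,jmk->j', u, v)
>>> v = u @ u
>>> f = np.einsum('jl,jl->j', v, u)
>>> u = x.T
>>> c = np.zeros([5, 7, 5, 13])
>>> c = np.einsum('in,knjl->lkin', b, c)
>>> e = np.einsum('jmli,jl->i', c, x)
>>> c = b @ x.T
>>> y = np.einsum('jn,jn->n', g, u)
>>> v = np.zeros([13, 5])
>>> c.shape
(7, 13)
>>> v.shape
(13, 5)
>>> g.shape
(7, 13)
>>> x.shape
(13, 7)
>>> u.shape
(7, 13)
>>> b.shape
(7, 7)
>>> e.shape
(7,)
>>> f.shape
(5,)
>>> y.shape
(13,)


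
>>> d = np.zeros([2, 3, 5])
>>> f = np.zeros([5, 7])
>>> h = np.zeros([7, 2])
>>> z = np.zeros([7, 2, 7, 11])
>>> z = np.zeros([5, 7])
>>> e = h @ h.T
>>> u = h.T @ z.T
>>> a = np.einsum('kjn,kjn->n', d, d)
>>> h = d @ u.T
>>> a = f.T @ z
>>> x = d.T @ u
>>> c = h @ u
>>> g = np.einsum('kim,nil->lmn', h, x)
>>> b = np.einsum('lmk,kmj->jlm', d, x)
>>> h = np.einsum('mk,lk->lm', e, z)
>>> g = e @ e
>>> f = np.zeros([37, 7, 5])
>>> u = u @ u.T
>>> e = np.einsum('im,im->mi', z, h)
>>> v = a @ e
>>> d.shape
(2, 3, 5)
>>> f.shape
(37, 7, 5)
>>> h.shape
(5, 7)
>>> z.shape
(5, 7)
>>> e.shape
(7, 5)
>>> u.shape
(2, 2)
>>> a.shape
(7, 7)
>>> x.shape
(5, 3, 5)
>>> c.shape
(2, 3, 5)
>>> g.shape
(7, 7)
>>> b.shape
(5, 2, 3)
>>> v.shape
(7, 5)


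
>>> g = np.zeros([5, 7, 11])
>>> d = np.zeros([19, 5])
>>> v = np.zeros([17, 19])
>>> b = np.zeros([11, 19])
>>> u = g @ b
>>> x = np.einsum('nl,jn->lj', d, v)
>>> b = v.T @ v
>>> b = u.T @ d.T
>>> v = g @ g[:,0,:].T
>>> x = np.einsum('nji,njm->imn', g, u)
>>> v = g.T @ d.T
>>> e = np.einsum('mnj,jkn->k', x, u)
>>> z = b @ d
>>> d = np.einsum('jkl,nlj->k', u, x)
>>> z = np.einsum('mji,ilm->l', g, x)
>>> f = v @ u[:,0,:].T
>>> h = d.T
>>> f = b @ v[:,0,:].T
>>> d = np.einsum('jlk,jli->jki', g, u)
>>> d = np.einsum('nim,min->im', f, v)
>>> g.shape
(5, 7, 11)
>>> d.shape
(7, 11)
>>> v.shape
(11, 7, 19)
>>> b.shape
(19, 7, 19)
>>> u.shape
(5, 7, 19)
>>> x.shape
(11, 19, 5)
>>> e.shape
(7,)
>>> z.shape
(19,)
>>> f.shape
(19, 7, 11)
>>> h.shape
(7,)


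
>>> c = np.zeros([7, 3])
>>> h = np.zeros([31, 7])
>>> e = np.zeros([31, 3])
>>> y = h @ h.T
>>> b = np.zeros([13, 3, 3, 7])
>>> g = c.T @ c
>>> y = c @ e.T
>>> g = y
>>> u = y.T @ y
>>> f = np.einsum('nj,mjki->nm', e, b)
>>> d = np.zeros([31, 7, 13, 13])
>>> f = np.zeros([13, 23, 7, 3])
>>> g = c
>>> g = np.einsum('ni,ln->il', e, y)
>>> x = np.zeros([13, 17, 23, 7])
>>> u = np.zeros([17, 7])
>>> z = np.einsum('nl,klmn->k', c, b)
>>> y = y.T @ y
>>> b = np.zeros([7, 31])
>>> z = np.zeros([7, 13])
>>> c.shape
(7, 3)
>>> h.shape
(31, 7)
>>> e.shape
(31, 3)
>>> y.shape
(31, 31)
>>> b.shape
(7, 31)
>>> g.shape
(3, 7)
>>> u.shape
(17, 7)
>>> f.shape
(13, 23, 7, 3)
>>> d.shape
(31, 7, 13, 13)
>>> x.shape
(13, 17, 23, 7)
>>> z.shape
(7, 13)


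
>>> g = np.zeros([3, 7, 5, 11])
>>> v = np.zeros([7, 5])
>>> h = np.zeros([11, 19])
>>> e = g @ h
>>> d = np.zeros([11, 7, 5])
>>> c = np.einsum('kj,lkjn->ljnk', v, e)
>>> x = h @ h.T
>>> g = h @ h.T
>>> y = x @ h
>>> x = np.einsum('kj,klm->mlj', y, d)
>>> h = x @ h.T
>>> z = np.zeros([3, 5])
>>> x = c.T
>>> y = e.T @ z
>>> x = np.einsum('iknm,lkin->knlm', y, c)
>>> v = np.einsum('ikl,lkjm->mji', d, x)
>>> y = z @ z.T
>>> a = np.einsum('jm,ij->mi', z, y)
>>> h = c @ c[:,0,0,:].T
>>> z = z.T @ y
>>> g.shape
(11, 11)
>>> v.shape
(5, 3, 11)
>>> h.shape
(3, 5, 19, 3)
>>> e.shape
(3, 7, 5, 19)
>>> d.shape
(11, 7, 5)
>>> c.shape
(3, 5, 19, 7)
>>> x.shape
(5, 7, 3, 5)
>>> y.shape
(3, 3)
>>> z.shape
(5, 3)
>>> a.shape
(5, 3)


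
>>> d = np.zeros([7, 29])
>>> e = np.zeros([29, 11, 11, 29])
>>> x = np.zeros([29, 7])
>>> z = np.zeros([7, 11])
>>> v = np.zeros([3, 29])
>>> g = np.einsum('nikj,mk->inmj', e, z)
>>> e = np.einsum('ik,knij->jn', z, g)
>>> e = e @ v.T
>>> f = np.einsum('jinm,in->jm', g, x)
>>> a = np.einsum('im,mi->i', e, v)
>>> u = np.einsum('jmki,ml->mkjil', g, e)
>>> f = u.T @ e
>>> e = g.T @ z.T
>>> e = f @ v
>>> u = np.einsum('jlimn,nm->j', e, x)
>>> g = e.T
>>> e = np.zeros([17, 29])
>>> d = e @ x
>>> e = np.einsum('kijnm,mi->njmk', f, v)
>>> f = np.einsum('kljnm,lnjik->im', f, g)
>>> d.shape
(17, 7)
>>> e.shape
(7, 11, 3, 3)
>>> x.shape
(29, 7)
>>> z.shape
(7, 11)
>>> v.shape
(3, 29)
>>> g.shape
(29, 7, 11, 29, 3)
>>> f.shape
(29, 3)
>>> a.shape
(29,)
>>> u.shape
(3,)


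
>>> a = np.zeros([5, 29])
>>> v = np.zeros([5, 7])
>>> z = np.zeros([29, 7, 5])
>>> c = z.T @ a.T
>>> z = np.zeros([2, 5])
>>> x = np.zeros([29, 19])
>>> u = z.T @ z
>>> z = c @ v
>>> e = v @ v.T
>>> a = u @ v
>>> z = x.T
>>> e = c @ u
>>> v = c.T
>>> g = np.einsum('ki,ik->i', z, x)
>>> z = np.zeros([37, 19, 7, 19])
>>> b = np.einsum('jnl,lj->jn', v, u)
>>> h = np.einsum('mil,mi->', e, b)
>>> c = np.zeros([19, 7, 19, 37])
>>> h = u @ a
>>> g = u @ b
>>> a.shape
(5, 7)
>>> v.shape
(5, 7, 5)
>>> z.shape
(37, 19, 7, 19)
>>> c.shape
(19, 7, 19, 37)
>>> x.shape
(29, 19)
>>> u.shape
(5, 5)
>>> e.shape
(5, 7, 5)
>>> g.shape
(5, 7)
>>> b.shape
(5, 7)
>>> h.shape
(5, 7)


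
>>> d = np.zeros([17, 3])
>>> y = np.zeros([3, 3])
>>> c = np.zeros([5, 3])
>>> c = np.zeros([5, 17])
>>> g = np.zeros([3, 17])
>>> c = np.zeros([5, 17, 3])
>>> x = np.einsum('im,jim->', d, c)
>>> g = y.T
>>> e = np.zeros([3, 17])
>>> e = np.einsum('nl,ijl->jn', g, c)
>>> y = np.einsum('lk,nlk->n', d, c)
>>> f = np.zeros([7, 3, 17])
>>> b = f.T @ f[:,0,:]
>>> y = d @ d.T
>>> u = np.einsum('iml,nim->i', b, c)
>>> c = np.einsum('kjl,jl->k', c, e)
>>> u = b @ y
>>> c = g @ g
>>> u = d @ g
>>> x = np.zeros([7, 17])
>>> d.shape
(17, 3)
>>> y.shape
(17, 17)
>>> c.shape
(3, 3)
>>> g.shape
(3, 3)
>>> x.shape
(7, 17)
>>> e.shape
(17, 3)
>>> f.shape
(7, 3, 17)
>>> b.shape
(17, 3, 17)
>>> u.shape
(17, 3)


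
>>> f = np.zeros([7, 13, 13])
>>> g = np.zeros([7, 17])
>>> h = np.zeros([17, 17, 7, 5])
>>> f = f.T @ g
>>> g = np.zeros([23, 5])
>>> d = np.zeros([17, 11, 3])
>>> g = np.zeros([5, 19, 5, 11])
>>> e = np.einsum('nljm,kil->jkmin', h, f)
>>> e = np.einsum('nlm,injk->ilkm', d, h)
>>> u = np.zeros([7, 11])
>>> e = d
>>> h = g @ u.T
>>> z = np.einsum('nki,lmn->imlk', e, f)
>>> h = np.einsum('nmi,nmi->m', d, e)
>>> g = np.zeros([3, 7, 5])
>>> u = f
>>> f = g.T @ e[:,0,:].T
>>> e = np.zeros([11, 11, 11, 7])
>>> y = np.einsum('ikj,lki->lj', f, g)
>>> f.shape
(5, 7, 17)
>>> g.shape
(3, 7, 5)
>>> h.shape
(11,)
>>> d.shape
(17, 11, 3)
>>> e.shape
(11, 11, 11, 7)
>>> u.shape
(13, 13, 17)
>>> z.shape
(3, 13, 13, 11)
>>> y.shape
(3, 17)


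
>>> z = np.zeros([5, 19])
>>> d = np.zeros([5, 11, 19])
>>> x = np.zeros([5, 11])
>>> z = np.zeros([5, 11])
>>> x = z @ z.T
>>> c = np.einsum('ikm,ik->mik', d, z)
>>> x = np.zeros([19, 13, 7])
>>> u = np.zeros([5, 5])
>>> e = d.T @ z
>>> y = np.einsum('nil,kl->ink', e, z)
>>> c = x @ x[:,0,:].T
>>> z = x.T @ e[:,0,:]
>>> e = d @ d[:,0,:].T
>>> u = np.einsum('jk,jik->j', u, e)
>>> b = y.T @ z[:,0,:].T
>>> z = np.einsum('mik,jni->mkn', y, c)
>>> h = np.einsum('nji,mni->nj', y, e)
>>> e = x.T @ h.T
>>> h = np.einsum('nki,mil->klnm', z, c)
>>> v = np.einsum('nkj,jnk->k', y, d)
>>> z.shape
(11, 5, 13)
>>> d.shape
(5, 11, 19)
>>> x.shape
(19, 13, 7)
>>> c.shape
(19, 13, 19)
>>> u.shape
(5,)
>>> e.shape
(7, 13, 11)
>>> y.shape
(11, 19, 5)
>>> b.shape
(5, 19, 7)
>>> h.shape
(5, 19, 11, 19)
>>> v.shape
(19,)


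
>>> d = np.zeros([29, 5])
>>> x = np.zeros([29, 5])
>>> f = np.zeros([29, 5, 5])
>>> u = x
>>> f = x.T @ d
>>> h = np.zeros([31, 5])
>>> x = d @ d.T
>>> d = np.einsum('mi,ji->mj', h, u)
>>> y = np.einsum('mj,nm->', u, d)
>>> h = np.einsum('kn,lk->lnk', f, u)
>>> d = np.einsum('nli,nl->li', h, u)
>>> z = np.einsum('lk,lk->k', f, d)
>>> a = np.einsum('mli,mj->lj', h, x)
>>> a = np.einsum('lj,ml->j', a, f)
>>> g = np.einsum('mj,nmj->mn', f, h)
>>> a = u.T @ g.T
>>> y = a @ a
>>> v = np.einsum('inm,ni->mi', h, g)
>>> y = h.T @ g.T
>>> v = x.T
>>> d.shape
(5, 5)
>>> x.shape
(29, 29)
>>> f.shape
(5, 5)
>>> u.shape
(29, 5)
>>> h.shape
(29, 5, 5)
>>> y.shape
(5, 5, 5)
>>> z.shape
(5,)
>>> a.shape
(5, 5)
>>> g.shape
(5, 29)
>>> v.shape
(29, 29)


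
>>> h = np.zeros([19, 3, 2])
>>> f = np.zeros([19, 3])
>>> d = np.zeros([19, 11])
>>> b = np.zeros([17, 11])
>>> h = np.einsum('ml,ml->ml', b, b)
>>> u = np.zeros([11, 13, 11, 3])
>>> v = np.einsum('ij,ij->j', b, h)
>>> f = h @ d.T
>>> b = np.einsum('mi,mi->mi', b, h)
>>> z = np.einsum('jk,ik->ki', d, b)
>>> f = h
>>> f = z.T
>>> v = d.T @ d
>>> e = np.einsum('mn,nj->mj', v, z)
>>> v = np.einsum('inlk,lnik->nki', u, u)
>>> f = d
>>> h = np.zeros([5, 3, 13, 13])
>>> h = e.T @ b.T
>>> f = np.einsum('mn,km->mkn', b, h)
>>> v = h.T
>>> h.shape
(17, 17)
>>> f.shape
(17, 17, 11)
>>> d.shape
(19, 11)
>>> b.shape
(17, 11)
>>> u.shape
(11, 13, 11, 3)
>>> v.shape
(17, 17)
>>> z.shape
(11, 17)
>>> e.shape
(11, 17)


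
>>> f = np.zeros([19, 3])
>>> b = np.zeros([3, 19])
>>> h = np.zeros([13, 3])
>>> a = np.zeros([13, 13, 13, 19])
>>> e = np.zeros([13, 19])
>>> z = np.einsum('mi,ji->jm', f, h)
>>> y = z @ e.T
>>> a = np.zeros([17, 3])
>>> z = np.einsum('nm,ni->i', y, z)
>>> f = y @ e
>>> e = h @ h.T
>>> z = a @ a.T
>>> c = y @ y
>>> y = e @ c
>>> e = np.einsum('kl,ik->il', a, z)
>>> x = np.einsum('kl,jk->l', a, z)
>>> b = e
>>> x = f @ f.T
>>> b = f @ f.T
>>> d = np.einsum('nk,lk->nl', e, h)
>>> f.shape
(13, 19)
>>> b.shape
(13, 13)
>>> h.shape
(13, 3)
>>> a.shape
(17, 3)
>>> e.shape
(17, 3)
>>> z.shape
(17, 17)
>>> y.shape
(13, 13)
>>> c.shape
(13, 13)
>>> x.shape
(13, 13)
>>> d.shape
(17, 13)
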